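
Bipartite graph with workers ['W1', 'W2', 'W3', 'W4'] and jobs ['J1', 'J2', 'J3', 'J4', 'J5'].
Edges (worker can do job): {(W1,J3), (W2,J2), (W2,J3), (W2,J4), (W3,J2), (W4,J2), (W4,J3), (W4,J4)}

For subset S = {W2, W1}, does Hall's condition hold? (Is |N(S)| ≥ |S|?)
Yes: |N(S)| = 3, |S| = 2

Subset S = {W2, W1}
Neighbors N(S) = {J2, J3, J4}

|N(S)| = 3, |S| = 2
Hall's condition: |N(S)| ≥ |S| is satisfied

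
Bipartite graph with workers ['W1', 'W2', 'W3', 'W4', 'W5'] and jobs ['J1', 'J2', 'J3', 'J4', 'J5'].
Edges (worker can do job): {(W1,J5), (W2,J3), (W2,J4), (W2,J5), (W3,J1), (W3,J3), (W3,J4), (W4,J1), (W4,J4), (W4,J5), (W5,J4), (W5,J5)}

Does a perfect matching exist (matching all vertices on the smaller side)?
No, maximum matching has size 4 < 5

Maximum matching has size 4, need 5 for perfect matching.
Unmatched workers: ['W1']
Unmatched jobs: ['J2']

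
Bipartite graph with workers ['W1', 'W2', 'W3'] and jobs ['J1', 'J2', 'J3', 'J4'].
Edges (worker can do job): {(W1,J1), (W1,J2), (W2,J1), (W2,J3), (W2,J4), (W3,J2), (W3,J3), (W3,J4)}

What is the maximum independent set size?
Maximum independent set = 4

By König's theorem:
- Min vertex cover = Max matching = 3
- Max independent set = Total vertices - Min vertex cover
- Max independent set = 7 - 3 = 4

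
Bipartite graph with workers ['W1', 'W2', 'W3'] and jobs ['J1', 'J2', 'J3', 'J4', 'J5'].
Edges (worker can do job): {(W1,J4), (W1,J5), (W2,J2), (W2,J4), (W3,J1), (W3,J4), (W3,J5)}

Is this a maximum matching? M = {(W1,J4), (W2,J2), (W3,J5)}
Yes, size 3 is maximum

Proposed matching has size 3.
Maximum matching size for this graph: 3.

This is a maximum matching.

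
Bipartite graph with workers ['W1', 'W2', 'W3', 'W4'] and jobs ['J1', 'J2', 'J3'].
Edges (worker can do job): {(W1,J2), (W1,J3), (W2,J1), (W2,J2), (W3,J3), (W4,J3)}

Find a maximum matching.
Matching: {(W1,J2), (W2,J1), (W4,J3)}

Maximum matching (size 3):
  W1 → J2
  W2 → J1
  W4 → J3

Each worker is assigned to at most one job, and each job to at most one worker.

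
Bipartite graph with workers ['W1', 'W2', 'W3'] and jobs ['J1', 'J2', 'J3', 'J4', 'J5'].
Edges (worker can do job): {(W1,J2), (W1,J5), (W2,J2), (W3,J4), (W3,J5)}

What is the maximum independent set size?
Maximum independent set = 5

By König's theorem:
- Min vertex cover = Max matching = 3
- Max independent set = Total vertices - Min vertex cover
- Max independent set = 8 - 3 = 5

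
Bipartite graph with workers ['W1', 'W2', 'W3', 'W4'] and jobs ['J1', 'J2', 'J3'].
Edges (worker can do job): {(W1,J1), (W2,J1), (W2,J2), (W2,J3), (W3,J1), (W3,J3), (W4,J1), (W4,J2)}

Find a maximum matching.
Matching: {(W2,J2), (W3,J3), (W4,J1)}

Maximum matching (size 3):
  W2 → J2
  W3 → J3
  W4 → J1

Each worker is assigned to at most one job, and each job to at most one worker.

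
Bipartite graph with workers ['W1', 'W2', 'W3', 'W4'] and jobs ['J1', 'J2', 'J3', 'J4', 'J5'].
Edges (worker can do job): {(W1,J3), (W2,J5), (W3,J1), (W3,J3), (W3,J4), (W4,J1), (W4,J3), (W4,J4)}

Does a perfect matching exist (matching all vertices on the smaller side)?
Yes, perfect matching exists (size 4)

Perfect matching: {(W1,J3), (W2,J5), (W3,J1), (W4,J4)}
All 4 vertices on the smaller side are matched.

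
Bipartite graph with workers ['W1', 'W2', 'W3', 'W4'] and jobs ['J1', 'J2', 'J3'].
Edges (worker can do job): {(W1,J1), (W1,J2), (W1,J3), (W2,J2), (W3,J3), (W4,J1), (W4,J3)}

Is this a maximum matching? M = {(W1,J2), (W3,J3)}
No, size 2 is not maximum

Proposed matching has size 2.
Maximum matching size for this graph: 3.

This is NOT maximum - can be improved to size 3.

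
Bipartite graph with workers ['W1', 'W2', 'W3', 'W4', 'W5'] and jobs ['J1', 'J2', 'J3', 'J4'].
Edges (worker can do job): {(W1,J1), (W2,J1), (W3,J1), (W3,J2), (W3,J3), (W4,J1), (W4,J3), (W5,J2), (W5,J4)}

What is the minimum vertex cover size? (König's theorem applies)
Minimum vertex cover size = 4

By König's theorem: in bipartite graphs,
min vertex cover = max matching = 4

Maximum matching has size 4, so minimum vertex cover also has size 4.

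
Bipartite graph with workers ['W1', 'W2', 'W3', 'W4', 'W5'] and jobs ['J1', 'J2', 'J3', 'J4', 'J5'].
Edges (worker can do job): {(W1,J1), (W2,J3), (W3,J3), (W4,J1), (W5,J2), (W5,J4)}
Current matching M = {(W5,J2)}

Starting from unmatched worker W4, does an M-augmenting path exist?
Yes: W4 → J1

An M-augmenting path alternates non-matching / matching edges, starting and ending at unmatched vertices.
Path: W4 → J1
(J1 is unmatched in M, so the path is augmenting.)
Flipping edges along this path would increase |M| from 1 to 2.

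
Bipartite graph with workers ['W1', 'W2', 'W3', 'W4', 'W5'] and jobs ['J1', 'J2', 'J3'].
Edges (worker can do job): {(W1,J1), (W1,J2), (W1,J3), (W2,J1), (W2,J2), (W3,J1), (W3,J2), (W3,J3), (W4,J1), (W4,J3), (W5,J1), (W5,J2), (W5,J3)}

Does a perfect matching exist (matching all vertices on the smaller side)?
Yes, perfect matching exists (size 3)

Perfect matching: {(W1,J2), (W3,J3), (W5,J1)}
All 3 vertices on the smaller side are matched.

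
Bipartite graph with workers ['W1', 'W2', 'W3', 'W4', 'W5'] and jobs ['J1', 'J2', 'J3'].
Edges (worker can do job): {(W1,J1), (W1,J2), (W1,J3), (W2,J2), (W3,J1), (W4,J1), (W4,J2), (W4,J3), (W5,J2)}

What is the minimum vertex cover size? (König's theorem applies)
Minimum vertex cover size = 3

By König's theorem: in bipartite graphs,
min vertex cover = max matching = 3

Maximum matching has size 3, so minimum vertex cover also has size 3.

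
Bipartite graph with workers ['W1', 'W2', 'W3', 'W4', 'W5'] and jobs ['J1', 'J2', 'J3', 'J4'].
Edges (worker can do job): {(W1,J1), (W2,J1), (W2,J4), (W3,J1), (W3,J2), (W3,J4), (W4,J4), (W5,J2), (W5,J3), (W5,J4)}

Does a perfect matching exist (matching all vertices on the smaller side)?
Yes, perfect matching exists (size 4)

Perfect matching: {(W1,J1), (W3,J2), (W4,J4), (W5,J3)}
All 4 vertices on the smaller side are matched.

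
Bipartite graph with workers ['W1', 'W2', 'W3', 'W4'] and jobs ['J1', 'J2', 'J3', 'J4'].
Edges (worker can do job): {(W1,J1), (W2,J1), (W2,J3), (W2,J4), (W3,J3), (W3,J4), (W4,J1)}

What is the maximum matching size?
Maximum matching size = 3

Maximum matching: {(W2,J4), (W3,J3), (W4,J1)}
Size: 3

This assigns 3 workers to 3 distinct jobs.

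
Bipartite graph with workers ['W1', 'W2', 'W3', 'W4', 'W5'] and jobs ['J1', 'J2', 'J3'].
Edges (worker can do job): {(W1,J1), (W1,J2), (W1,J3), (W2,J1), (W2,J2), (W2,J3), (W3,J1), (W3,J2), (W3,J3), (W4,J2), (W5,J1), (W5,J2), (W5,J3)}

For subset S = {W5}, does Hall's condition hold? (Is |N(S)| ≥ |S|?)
Yes: |N(S)| = 3, |S| = 1

Subset S = {W5}
Neighbors N(S) = {J1, J2, J3}

|N(S)| = 3, |S| = 1
Hall's condition: |N(S)| ≥ |S| is satisfied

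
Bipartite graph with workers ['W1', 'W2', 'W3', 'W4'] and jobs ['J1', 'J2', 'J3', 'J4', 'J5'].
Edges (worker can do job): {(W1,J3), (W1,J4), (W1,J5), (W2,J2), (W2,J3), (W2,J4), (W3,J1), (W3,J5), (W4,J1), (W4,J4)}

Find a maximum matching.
Matching: {(W1,J3), (W2,J2), (W3,J5), (W4,J4)}

Maximum matching (size 4):
  W1 → J3
  W2 → J2
  W3 → J5
  W4 → J4

Each worker is assigned to at most one job, and each job to at most one worker.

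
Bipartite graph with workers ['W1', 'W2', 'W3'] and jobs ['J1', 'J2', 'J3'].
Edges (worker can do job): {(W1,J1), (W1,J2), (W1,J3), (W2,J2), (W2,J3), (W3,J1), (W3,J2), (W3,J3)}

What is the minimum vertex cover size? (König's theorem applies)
Minimum vertex cover size = 3

By König's theorem: in bipartite graphs,
min vertex cover = max matching = 3

Maximum matching has size 3, so minimum vertex cover also has size 3.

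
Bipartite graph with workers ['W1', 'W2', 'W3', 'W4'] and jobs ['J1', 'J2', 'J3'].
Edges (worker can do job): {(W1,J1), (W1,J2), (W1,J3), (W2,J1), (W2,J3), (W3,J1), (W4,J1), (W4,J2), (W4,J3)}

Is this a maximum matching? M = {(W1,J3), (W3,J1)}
No, size 2 is not maximum

Proposed matching has size 2.
Maximum matching size for this graph: 3.

This is NOT maximum - can be improved to size 3.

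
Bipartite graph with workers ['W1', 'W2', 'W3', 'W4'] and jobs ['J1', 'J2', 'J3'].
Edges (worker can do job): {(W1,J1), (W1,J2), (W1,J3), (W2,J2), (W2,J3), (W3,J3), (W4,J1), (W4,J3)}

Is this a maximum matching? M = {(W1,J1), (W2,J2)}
No, size 2 is not maximum

Proposed matching has size 2.
Maximum matching size for this graph: 3.

This is NOT maximum - can be improved to size 3.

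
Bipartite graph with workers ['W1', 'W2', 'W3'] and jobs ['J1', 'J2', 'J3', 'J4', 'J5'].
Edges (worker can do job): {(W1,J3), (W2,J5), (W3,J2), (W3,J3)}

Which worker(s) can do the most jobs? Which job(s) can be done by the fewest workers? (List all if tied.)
Most versatile: W3 (2 jobs); Least covered: J1, J4 (0 workers)

Worker degrees (jobs they can do): W1:1, W2:1, W3:2
Job degrees (workers who can do it): J1:0, J2:1, J3:2, J4:0, J5:1

Maximum worker degree is 2, achieved by: W3
Minimum job degree is 0, achieved by: J1, J4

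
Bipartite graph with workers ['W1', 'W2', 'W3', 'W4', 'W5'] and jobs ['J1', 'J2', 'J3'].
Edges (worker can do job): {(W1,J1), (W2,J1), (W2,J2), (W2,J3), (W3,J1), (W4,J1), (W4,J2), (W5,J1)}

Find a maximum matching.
Matching: {(W2,J3), (W3,J1), (W4,J2)}

Maximum matching (size 3):
  W2 → J3
  W3 → J1
  W4 → J2

Each worker is assigned to at most one job, and each job to at most one worker.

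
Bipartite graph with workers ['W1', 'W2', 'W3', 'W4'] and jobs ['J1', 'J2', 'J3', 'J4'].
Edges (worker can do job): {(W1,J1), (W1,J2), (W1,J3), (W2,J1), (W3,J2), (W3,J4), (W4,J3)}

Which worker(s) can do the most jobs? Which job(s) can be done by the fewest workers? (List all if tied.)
Most versatile: W1 (3 jobs); Least covered: J4 (1 workers)

Worker degrees (jobs they can do): W1:3, W2:1, W3:2, W4:1
Job degrees (workers who can do it): J1:2, J2:2, J3:2, J4:1

Maximum worker degree is 3, achieved by: W1
Minimum job degree is 1, achieved by: J4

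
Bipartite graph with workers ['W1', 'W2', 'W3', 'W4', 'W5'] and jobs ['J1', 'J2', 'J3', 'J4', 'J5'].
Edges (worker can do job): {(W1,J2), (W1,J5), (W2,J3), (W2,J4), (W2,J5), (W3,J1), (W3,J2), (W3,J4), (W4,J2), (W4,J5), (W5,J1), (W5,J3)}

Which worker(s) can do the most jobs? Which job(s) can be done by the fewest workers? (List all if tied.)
Most versatile: W2, W3 (3 jobs); Least covered: J1, J3, J4 (2 workers)

Worker degrees (jobs they can do): W1:2, W2:3, W3:3, W4:2, W5:2
Job degrees (workers who can do it): J1:2, J2:3, J3:2, J4:2, J5:3

Maximum worker degree is 3, achieved by: W2, W3
Minimum job degree is 2, achieved by: J1, J3, J4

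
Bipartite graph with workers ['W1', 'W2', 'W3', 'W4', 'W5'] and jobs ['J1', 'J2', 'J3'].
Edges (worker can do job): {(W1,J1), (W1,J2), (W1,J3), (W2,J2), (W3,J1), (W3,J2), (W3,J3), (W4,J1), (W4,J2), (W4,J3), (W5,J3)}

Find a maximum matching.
Matching: {(W1,J1), (W3,J3), (W4,J2)}

Maximum matching (size 3):
  W1 → J1
  W3 → J3
  W4 → J2

Each worker is assigned to at most one job, and each job to at most one worker.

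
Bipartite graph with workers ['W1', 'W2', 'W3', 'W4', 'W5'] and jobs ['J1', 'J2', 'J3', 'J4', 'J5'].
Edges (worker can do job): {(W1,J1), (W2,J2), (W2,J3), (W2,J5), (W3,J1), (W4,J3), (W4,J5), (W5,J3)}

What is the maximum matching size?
Maximum matching size = 4

Maximum matching: {(W2,J2), (W3,J1), (W4,J5), (W5,J3)}
Size: 4

This assigns 4 workers to 4 distinct jobs.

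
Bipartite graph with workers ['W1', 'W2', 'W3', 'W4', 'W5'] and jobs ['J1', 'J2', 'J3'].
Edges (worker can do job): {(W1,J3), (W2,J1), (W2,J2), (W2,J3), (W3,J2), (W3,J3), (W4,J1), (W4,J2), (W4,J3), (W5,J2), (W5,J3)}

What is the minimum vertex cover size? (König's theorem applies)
Minimum vertex cover size = 3

By König's theorem: in bipartite graphs,
min vertex cover = max matching = 3

Maximum matching has size 3, so minimum vertex cover also has size 3.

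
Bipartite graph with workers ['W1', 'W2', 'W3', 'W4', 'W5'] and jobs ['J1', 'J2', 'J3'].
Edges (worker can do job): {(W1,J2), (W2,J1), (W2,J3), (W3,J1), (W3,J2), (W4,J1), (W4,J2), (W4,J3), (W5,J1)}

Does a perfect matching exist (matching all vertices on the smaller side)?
Yes, perfect matching exists (size 3)

Perfect matching: {(W2,J3), (W3,J1), (W4,J2)}
All 3 vertices on the smaller side are matched.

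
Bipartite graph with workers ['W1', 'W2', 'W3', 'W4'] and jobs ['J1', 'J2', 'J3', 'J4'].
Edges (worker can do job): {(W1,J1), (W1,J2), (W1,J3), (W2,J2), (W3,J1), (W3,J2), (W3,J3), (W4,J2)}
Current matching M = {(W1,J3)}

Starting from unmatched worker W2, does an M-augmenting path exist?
Yes: W2 → J2

An M-augmenting path alternates non-matching / matching edges, starting and ending at unmatched vertices.
Path: W2 → J2
(J2 is unmatched in M, so the path is augmenting.)
Flipping edges along this path would increase |M| from 1 to 2.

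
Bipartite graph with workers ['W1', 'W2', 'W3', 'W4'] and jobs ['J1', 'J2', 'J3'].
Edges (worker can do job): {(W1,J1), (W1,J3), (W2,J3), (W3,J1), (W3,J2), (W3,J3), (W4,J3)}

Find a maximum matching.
Matching: {(W1,J1), (W3,J2), (W4,J3)}

Maximum matching (size 3):
  W1 → J1
  W3 → J2
  W4 → J3

Each worker is assigned to at most one job, and each job to at most one worker.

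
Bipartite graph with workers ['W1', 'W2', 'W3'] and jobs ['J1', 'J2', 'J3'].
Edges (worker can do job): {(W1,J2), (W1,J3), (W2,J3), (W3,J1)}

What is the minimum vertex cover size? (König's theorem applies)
Minimum vertex cover size = 3

By König's theorem: in bipartite graphs,
min vertex cover = max matching = 3

Maximum matching has size 3, so minimum vertex cover also has size 3.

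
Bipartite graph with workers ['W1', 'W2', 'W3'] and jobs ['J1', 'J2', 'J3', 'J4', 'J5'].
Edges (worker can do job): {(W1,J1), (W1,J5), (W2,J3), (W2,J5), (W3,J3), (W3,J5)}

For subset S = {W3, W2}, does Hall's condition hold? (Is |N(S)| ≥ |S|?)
Yes: |N(S)| = 2, |S| = 2

Subset S = {W3, W2}
Neighbors N(S) = {J3, J5}

|N(S)| = 2, |S| = 2
Hall's condition: |N(S)| ≥ |S| is satisfied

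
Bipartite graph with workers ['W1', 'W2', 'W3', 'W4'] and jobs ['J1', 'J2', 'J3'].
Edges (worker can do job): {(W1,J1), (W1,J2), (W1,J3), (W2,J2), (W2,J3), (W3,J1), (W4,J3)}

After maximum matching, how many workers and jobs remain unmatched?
Unmatched: 1 workers, 0 jobs

Maximum matching size: 3
Workers: 4 total, 3 matched, 1 unmatched
Jobs: 3 total, 3 matched, 0 unmatched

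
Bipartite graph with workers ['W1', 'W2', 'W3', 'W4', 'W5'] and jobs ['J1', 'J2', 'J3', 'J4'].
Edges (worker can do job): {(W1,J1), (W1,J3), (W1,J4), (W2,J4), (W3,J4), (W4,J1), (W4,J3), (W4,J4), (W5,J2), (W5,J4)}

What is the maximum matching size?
Maximum matching size = 4

Maximum matching: {(W1,J3), (W3,J4), (W4,J1), (W5,J2)}
Size: 4

This assigns 4 workers to 4 distinct jobs.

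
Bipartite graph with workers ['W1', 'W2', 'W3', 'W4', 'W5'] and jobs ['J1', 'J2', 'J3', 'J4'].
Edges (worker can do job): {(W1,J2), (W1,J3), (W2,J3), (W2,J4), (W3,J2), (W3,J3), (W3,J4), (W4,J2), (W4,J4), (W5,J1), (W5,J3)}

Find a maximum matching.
Matching: {(W1,J3), (W3,J2), (W4,J4), (W5,J1)}

Maximum matching (size 4):
  W1 → J3
  W3 → J2
  W4 → J4
  W5 → J1

Each worker is assigned to at most one job, and each job to at most one worker.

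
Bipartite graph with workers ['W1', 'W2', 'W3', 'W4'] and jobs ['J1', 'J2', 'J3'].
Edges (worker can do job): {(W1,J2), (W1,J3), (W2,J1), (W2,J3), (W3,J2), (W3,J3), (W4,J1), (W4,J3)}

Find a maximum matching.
Matching: {(W1,J2), (W3,J3), (W4,J1)}

Maximum matching (size 3):
  W1 → J2
  W3 → J3
  W4 → J1

Each worker is assigned to at most one job, and each job to at most one worker.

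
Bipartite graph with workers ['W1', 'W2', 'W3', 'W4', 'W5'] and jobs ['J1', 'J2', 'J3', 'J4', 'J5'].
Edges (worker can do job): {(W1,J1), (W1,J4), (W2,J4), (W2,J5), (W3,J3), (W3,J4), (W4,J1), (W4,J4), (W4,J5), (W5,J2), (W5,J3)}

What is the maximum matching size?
Maximum matching size = 5

Maximum matching: {(W1,J4), (W2,J5), (W3,J3), (W4,J1), (W5,J2)}
Size: 5

This assigns 5 workers to 5 distinct jobs.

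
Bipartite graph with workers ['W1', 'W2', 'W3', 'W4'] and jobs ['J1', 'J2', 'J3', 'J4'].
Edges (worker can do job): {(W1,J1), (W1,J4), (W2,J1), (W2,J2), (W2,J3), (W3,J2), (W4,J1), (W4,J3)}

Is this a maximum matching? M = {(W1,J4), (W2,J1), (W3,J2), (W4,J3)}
Yes, size 4 is maximum

Proposed matching has size 4.
Maximum matching size for this graph: 4.

This is a maximum matching.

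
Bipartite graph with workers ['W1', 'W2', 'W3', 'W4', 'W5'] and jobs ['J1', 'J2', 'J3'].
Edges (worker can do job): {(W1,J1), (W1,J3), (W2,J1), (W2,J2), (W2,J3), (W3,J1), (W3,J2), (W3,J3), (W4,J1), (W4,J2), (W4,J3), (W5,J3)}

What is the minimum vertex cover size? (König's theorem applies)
Minimum vertex cover size = 3

By König's theorem: in bipartite graphs,
min vertex cover = max matching = 3

Maximum matching has size 3, so minimum vertex cover also has size 3.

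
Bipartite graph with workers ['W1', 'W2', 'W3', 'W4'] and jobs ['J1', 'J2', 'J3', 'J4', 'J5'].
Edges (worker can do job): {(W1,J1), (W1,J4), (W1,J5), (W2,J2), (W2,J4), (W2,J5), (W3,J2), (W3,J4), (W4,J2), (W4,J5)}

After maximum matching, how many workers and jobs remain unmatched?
Unmatched: 0 workers, 1 jobs

Maximum matching size: 4
Workers: 4 total, 4 matched, 0 unmatched
Jobs: 5 total, 4 matched, 1 unmatched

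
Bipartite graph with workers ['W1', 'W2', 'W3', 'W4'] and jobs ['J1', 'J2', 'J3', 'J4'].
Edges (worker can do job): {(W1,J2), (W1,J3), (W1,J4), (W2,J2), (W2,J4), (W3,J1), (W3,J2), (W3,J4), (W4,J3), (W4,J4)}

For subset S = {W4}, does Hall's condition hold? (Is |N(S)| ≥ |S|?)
Yes: |N(S)| = 2, |S| = 1

Subset S = {W4}
Neighbors N(S) = {J3, J4}

|N(S)| = 2, |S| = 1
Hall's condition: |N(S)| ≥ |S| is satisfied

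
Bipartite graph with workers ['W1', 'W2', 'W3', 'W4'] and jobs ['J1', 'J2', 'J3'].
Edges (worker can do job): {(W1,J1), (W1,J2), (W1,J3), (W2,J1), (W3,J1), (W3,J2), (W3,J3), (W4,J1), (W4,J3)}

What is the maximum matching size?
Maximum matching size = 3

Maximum matching: {(W1,J3), (W3,J2), (W4,J1)}
Size: 3

This assigns 3 workers to 3 distinct jobs.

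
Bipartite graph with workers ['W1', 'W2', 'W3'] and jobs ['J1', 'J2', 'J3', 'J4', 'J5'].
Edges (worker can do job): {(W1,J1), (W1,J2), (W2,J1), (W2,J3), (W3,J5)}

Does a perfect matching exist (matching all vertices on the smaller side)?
Yes, perfect matching exists (size 3)

Perfect matching: {(W1,J1), (W2,J3), (W3,J5)}
All 3 vertices on the smaller side are matched.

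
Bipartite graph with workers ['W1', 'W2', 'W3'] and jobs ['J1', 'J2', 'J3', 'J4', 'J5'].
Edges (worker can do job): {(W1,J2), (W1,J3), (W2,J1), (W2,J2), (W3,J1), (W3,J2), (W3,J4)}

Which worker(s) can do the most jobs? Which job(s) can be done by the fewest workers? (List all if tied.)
Most versatile: W3 (3 jobs); Least covered: J5 (0 workers)

Worker degrees (jobs they can do): W1:2, W2:2, W3:3
Job degrees (workers who can do it): J1:2, J2:3, J3:1, J4:1, J5:0

Maximum worker degree is 3, achieved by: W3
Minimum job degree is 0, achieved by: J5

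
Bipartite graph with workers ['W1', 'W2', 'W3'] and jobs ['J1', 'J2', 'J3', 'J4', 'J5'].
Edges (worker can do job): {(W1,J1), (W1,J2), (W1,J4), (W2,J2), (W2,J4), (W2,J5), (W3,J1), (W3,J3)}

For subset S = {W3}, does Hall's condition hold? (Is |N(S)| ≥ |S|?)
Yes: |N(S)| = 2, |S| = 1

Subset S = {W3}
Neighbors N(S) = {J1, J3}

|N(S)| = 2, |S| = 1
Hall's condition: |N(S)| ≥ |S| is satisfied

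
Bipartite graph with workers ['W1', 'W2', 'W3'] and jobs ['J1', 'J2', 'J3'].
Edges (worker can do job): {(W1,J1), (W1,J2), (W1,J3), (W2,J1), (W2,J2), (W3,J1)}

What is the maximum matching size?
Maximum matching size = 3

Maximum matching: {(W1,J3), (W2,J2), (W3,J1)}
Size: 3

This assigns 3 workers to 3 distinct jobs.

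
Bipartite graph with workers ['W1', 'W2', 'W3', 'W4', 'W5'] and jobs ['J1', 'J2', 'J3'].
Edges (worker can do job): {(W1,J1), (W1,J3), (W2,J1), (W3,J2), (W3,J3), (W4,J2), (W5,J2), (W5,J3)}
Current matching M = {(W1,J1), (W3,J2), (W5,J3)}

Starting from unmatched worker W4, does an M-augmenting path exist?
No augmenting path from W4

Alternating search from W4 reaches jobs: {J2, J3}.
Every reachable job is already matched in M, and following those matched edges back to workers exposes no further unvisited jobs.
No M-augmenting path from W4 exists.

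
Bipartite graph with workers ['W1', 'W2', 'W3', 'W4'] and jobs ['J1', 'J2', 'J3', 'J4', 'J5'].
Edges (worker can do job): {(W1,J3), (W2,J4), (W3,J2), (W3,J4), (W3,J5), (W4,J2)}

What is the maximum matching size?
Maximum matching size = 4

Maximum matching: {(W1,J3), (W2,J4), (W3,J5), (W4,J2)}
Size: 4

This assigns 4 workers to 4 distinct jobs.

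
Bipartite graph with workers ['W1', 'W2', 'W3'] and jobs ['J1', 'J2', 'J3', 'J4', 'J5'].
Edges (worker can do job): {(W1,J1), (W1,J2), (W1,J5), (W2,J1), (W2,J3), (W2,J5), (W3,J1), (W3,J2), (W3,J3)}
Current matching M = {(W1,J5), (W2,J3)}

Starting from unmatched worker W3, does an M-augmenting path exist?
Yes: W3 → J1

An M-augmenting path alternates non-matching / matching edges, starting and ending at unmatched vertices.
Path: W3 → J1
(J1 is unmatched in M, so the path is augmenting.)
Flipping edges along this path would increase |M| from 2 to 3.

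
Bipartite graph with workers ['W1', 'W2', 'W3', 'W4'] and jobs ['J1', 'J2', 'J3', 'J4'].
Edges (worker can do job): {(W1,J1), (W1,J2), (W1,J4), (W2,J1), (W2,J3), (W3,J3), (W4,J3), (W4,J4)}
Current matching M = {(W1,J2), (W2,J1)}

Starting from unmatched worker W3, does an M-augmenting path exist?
Yes: W3 → J3

An M-augmenting path alternates non-matching / matching edges, starting and ending at unmatched vertices.
Path: W3 → J3
(J3 is unmatched in M, so the path is augmenting.)
Flipping edges along this path would increase |M| from 2 to 3.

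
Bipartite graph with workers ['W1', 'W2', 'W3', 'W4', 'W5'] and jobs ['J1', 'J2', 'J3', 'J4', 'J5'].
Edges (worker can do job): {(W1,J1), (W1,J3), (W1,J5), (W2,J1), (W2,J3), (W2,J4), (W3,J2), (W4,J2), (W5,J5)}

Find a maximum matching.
Matching: {(W1,J1), (W2,J3), (W3,J2), (W5,J5)}

Maximum matching (size 4):
  W1 → J1
  W2 → J3
  W3 → J2
  W5 → J5

Each worker is assigned to at most one job, and each job to at most one worker.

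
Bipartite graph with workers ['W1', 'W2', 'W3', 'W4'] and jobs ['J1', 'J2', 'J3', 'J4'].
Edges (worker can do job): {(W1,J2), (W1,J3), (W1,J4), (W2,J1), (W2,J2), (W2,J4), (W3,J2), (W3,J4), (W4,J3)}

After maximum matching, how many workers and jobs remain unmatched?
Unmatched: 0 workers, 0 jobs

Maximum matching size: 4
Workers: 4 total, 4 matched, 0 unmatched
Jobs: 4 total, 4 matched, 0 unmatched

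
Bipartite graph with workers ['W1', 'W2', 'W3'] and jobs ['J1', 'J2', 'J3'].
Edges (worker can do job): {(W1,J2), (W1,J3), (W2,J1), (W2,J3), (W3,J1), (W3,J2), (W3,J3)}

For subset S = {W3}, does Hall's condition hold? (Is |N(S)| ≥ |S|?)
Yes: |N(S)| = 3, |S| = 1

Subset S = {W3}
Neighbors N(S) = {J1, J2, J3}

|N(S)| = 3, |S| = 1
Hall's condition: |N(S)| ≥ |S| is satisfied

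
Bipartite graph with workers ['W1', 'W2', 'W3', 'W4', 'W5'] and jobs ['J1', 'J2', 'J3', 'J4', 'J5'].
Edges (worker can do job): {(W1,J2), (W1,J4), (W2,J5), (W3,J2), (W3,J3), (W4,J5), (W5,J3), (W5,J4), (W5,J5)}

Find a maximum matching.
Matching: {(W1,J2), (W3,J3), (W4,J5), (W5,J4)}

Maximum matching (size 4):
  W1 → J2
  W3 → J3
  W4 → J5
  W5 → J4

Each worker is assigned to at most one job, and each job to at most one worker.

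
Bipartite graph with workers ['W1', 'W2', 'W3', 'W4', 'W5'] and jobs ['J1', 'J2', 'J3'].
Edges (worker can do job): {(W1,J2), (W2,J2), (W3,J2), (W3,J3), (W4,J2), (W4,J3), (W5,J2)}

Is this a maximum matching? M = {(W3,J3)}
No, size 1 is not maximum

Proposed matching has size 1.
Maximum matching size for this graph: 2.

This is NOT maximum - can be improved to size 2.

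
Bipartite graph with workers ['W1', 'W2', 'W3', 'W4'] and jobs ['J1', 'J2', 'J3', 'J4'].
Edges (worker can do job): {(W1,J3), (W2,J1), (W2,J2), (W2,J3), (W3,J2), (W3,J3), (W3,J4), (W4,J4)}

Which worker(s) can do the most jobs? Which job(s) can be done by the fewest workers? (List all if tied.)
Most versatile: W2, W3 (3 jobs); Least covered: J1 (1 workers)

Worker degrees (jobs they can do): W1:1, W2:3, W3:3, W4:1
Job degrees (workers who can do it): J1:1, J2:2, J3:3, J4:2

Maximum worker degree is 3, achieved by: W2, W3
Minimum job degree is 1, achieved by: J1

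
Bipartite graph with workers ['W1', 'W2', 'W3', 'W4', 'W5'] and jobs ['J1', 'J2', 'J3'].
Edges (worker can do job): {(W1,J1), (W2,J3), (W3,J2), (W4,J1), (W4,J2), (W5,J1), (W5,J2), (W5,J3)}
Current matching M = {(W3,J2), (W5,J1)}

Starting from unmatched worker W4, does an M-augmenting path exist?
Yes: W4 → J1 → W5 → J3

An M-augmenting path alternates non-matching / matching edges, starting and ending at unmatched vertices.
Path: W4 → J1 → W5 → J3
(J3 is unmatched in M, so the path is augmenting.)
Flipping edges along this path would increase |M| from 2 to 3.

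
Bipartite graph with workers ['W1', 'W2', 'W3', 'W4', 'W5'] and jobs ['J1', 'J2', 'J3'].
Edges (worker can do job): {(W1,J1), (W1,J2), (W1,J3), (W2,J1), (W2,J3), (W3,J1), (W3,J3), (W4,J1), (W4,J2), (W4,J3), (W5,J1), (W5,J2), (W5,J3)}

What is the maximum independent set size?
Maximum independent set = 5

By König's theorem:
- Min vertex cover = Max matching = 3
- Max independent set = Total vertices - Min vertex cover
- Max independent set = 8 - 3 = 5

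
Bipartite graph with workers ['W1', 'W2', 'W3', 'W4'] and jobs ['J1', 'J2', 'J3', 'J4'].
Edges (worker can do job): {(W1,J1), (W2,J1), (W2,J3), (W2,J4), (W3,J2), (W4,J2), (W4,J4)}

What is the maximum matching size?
Maximum matching size = 4

Maximum matching: {(W1,J1), (W2,J3), (W3,J2), (W4,J4)}
Size: 4

This assigns 4 workers to 4 distinct jobs.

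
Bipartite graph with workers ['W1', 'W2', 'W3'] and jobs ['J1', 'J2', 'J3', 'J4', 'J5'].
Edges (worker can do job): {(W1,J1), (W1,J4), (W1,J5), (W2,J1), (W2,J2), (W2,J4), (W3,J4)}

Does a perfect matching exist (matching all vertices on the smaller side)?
Yes, perfect matching exists (size 3)

Perfect matching: {(W1,J5), (W2,J1), (W3,J4)}
All 3 vertices on the smaller side are matched.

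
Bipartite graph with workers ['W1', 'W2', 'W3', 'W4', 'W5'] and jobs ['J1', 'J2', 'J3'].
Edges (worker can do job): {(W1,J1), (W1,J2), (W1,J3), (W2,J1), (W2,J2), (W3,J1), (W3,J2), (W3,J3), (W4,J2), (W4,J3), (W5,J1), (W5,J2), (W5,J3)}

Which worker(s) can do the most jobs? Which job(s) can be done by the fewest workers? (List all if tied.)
Most versatile: W1, W3, W5 (3 jobs); Least covered: J1, J3 (4 workers)

Worker degrees (jobs they can do): W1:3, W2:2, W3:3, W4:2, W5:3
Job degrees (workers who can do it): J1:4, J2:5, J3:4

Maximum worker degree is 3, achieved by: W1, W3, W5
Minimum job degree is 4, achieved by: J1, J3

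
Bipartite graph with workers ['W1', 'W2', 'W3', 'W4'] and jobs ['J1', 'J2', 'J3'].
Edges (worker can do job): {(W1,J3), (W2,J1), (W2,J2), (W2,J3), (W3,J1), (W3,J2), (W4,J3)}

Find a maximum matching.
Matching: {(W2,J2), (W3,J1), (W4,J3)}

Maximum matching (size 3):
  W2 → J2
  W3 → J1
  W4 → J3

Each worker is assigned to at most one job, and each job to at most one worker.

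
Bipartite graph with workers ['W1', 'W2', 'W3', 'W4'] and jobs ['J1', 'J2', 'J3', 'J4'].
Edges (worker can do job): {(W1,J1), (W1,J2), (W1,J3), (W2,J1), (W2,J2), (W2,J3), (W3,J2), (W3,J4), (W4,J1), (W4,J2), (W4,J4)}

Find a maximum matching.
Matching: {(W1,J3), (W2,J1), (W3,J2), (W4,J4)}

Maximum matching (size 4):
  W1 → J3
  W2 → J1
  W3 → J2
  W4 → J4

Each worker is assigned to at most one job, and each job to at most one worker.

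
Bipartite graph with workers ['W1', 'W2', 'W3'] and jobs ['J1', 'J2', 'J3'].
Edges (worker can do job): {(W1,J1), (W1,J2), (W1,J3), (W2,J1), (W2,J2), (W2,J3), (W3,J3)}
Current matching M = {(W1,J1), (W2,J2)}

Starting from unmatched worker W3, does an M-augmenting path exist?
Yes: W3 → J3

An M-augmenting path alternates non-matching / matching edges, starting and ending at unmatched vertices.
Path: W3 → J3
(J3 is unmatched in M, so the path is augmenting.)
Flipping edges along this path would increase |M| from 2 to 3.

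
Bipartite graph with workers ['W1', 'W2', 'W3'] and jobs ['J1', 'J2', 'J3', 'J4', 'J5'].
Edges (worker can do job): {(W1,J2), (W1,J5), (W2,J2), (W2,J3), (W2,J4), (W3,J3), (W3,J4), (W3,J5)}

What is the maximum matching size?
Maximum matching size = 3

Maximum matching: {(W1,J2), (W2,J3), (W3,J4)}
Size: 3

This assigns 3 workers to 3 distinct jobs.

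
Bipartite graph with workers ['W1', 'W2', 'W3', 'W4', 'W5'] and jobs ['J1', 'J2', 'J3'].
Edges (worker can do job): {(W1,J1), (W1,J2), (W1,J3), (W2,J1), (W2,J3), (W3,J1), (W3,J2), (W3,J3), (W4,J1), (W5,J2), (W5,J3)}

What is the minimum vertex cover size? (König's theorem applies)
Minimum vertex cover size = 3

By König's theorem: in bipartite graphs,
min vertex cover = max matching = 3

Maximum matching has size 3, so minimum vertex cover also has size 3.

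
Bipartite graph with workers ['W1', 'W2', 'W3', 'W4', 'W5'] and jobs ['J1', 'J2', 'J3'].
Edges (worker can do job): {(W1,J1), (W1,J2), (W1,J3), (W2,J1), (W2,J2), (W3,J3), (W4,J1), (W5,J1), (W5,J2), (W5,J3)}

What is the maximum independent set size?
Maximum independent set = 5

By König's theorem:
- Min vertex cover = Max matching = 3
- Max independent set = Total vertices - Min vertex cover
- Max independent set = 8 - 3 = 5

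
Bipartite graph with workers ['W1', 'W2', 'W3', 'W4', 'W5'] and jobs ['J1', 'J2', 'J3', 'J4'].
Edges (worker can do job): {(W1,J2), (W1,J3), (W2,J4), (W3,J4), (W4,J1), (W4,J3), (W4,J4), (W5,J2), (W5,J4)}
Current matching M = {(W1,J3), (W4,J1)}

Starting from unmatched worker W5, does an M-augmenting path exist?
Yes: W5 → J2

An M-augmenting path alternates non-matching / matching edges, starting and ending at unmatched vertices.
Path: W5 → J2
(J2 is unmatched in M, so the path is augmenting.)
Flipping edges along this path would increase |M| from 2 to 3.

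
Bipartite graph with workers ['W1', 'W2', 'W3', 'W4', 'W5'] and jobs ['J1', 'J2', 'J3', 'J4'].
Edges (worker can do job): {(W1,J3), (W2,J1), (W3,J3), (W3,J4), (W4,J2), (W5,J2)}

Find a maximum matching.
Matching: {(W1,J3), (W2,J1), (W3,J4), (W5,J2)}

Maximum matching (size 4):
  W1 → J3
  W2 → J1
  W3 → J4
  W5 → J2

Each worker is assigned to at most one job, and each job to at most one worker.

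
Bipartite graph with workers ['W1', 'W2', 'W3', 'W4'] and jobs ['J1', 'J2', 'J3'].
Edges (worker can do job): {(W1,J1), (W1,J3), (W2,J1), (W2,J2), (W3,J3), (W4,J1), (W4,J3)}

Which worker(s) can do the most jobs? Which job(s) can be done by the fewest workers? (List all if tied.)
Most versatile: W1, W2, W4 (2 jobs); Least covered: J2 (1 workers)

Worker degrees (jobs they can do): W1:2, W2:2, W3:1, W4:2
Job degrees (workers who can do it): J1:3, J2:1, J3:3

Maximum worker degree is 2, achieved by: W1, W2, W4
Minimum job degree is 1, achieved by: J2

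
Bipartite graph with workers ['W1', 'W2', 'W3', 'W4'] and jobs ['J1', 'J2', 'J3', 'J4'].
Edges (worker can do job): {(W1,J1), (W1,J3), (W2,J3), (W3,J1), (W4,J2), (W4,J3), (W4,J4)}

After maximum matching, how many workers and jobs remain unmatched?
Unmatched: 1 workers, 1 jobs

Maximum matching size: 3
Workers: 4 total, 3 matched, 1 unmatched
Jobs: 4 total, 3 matched, 1 unmatched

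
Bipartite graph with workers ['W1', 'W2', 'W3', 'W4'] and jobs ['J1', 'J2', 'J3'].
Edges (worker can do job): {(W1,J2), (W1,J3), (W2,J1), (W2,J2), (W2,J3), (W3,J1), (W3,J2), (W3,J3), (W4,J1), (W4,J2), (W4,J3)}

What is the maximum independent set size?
Maximum independent set = 4

By König's theorem:
- Min vertex cover = Max matching = 3
- Max independent set = Total vertices - Min vertex cover
- Max independent set = 7 - 3 = 4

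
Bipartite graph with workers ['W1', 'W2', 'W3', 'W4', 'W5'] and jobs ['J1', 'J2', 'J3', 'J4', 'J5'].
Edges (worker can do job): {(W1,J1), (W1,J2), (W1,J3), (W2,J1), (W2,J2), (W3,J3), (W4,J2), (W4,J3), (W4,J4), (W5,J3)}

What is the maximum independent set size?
Maximum independent set = 6

By König's theorem:
- Min vertex cover = Max matching = 4
- Max independent set = Total vertices - Min vertex cover
- Max independent set = 10 - 4 = 6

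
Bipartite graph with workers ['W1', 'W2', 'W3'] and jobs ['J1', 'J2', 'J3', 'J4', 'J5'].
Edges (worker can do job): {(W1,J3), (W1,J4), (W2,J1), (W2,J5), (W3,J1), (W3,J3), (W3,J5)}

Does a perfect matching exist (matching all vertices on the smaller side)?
Yes, perfect matching exists (size 3)

Perfect matching: {(W1,J4), (W2,J1), (W3,J3)}
All 3 vertices on the smaller side are matched.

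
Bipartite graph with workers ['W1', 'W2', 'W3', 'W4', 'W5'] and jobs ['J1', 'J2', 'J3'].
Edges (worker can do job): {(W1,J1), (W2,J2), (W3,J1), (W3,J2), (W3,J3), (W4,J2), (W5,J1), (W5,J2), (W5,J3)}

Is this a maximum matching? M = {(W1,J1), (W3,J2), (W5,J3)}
Yes, size 3 is maximum

Proposed matching has size 3.
Maximum matching size for this graph: 3.

This is a maximum matching.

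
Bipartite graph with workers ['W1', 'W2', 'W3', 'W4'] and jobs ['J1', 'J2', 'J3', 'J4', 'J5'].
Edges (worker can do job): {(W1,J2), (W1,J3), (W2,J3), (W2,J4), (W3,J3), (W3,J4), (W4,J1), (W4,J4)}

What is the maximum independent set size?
Maximum independent set = 5

By König's theorem:
- Min vertex cover = Max matching = 4
- Max independent set = Total vertices - Min vertex cover
- Max independent set = 9 - 4 = 5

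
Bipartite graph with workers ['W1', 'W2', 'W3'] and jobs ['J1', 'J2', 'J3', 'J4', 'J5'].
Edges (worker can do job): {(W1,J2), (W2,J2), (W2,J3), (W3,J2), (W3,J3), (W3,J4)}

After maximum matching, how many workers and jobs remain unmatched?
Unmatched: 0 workers, 2 jobs

Maximum matching size: 3
Workers: 3 total, 3 matched, 0 unmatched
Jobs: 5 total, 3 matched, 2 unmatched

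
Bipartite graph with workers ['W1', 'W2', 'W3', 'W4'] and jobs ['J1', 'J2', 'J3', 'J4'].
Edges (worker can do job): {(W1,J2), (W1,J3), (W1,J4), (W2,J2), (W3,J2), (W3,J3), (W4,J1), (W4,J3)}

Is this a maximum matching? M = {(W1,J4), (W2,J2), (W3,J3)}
No, size 3 is not maximum

Proposed matching has size 3.
Maximum matching size for this graph: 4.

This is NOT maximum - can be improved to size 4.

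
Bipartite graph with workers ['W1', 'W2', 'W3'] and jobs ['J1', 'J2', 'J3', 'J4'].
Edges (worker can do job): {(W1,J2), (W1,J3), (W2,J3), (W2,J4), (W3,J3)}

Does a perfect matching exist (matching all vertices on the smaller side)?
Yes, perfect matching exists (size 3)

Perfect matching: {(W1,J2), (W2,J4), (W3,J3)}
All 3 vertices on the smaller side are matched.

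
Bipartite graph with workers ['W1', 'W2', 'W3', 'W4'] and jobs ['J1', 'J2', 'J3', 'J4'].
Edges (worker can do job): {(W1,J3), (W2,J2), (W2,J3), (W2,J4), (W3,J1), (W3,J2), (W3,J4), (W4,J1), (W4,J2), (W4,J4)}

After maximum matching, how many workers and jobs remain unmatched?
Unmatched: 0 workers, 0 jobs

Maximum matching size: 4
Workers: 4 total, 4 matched, 0 unmatched
Jobs: 4 total, 4 matched, 0 unmatched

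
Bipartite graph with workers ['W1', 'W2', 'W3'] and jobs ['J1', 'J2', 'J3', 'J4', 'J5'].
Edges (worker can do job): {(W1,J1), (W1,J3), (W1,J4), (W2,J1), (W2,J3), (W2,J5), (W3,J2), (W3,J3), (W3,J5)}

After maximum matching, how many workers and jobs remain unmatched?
Unmatched: 0 workers, 2 jobs

Maximum matching size: 3
Workers: 3 total, 3 matched, 0 unmatched
Jobs: 5 total, 3 matched, 2 unmatched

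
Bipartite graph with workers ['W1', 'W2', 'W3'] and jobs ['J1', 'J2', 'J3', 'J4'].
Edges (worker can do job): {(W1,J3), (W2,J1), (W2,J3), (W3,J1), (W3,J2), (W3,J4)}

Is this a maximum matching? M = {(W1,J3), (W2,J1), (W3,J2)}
Yes, size 3 is maximum

Proposed matching has size 3.
Maximum matching size for this graph: 3.

This is a maximum matching.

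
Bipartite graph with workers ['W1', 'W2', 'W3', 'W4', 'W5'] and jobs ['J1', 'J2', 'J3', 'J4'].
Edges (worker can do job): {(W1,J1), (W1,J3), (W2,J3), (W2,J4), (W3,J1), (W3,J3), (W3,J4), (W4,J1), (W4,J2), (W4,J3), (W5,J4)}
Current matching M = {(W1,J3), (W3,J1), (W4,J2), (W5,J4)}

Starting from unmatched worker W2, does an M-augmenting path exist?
No augmenting path from W2

Alternating search from W2 reaches jobs: {J1, J3, J4}.
Every reachable job is already matched in M, and following those matched edges back to workers exposes no further unvisited jobs.
No M-augmenting path from W2 exists.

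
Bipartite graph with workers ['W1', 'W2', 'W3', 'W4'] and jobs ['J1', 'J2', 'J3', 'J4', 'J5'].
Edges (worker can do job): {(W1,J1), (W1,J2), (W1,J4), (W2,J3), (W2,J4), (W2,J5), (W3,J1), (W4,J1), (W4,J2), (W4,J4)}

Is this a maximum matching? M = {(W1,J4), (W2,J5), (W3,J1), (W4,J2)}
Yes, size 4 is maximum

Proposed matching has size 4.
Maximum matching size for this graph: 4.

This is a maximum matching.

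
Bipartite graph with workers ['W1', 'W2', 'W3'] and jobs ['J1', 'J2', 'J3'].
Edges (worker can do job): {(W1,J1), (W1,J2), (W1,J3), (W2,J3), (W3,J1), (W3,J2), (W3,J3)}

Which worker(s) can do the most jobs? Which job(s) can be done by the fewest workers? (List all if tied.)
Most versatile: W1, W3 (3 jobs); Least covered: J1, J2 (2 workers)

Worker degrees (jobs they can do): W1:3, W2:1, W3:3
Job degrees (workers who can do it): J1:2, J2:2, J3:3

Maximum worker degree is 3, achieved by: W1, W3
Minimum job degree is 2, achieved by: J1, J2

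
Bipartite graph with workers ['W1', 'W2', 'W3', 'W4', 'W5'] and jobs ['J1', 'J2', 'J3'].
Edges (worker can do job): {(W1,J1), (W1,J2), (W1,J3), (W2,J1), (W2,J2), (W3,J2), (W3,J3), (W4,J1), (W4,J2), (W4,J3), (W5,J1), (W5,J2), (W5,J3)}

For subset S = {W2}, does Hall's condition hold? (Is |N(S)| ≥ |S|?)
Yes: |N(S)| = 2, |S| = 1

Subset S = {W2}
Neighbors N(S) = {J1, J2}

|N(S)| = 2, |S| = 1
Hall's condition: |N(S)| ≥ |S| is satisfied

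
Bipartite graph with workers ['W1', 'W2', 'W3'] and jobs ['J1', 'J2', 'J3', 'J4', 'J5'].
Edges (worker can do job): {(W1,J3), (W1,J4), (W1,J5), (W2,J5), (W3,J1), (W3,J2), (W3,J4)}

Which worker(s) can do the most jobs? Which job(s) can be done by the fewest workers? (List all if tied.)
Most versatile: W1, W3 (3 jobs); Least covered: J1, J2, J3 (1 workers)

Worker degrees (jobs they can do): W1:3, W2:1, W3:3
Job degrees (workers who can do it): J1:1, J2:1, J3:1, J4:2, J5:2

Maximum worker degree is 3, achieved by: W1, W3
Minimum job degree is 1, achieved by: J1, J2, J3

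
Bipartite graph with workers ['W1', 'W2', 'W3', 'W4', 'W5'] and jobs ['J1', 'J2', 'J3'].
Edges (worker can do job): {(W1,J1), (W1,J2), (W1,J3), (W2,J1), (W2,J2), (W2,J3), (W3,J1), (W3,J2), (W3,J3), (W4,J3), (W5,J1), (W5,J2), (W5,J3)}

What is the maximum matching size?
Maximum matching size = 3

Maximum matching: {(W1,J1), (W3,J2), (W5,J3)}
Size: 3

This assigns 3 workers to 3 distinct jobs.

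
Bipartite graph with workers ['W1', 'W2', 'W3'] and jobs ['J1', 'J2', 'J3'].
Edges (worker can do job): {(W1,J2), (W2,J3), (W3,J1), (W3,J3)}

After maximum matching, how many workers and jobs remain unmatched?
Unmatched: 0 workers, 0 jobs

Maximum matching size: 3
Workers: 3 total, 3 matched, 0 unmatched
Jobs: 3 total, 3 matched, 0 unmatched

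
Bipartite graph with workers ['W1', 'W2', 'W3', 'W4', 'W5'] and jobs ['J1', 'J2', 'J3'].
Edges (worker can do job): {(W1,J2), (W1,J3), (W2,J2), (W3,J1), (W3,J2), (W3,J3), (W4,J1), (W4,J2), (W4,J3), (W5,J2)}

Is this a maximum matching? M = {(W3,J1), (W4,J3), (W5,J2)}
Yes, size 3 is maximum

Proposed matching has size 3.
Maximum matching size for this graph: 3.

This is a maximum matching.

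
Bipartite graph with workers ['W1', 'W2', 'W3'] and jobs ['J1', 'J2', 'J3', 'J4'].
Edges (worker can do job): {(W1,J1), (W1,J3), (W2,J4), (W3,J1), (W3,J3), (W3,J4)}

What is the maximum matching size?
Maximum matching size = 3

Maximum matching: {(W1,J1), (W2,J4), (W3,J3)}
Size: 3

This assigns 3 workers to 3 distinct jobs.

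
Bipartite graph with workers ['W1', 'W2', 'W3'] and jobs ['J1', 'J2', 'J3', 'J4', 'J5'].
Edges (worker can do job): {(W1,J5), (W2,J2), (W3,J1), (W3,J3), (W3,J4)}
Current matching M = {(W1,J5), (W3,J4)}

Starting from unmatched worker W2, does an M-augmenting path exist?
Yes: W2 → J2

An M-augmenting path alternates non-matching / matching edges, starting and ending at unmatched vertices.
Path: W2 → J2
(J2 is unmatched in M, so the path is augmenting.)
Flipping edges along this path would increase |M| from 2 to 3.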